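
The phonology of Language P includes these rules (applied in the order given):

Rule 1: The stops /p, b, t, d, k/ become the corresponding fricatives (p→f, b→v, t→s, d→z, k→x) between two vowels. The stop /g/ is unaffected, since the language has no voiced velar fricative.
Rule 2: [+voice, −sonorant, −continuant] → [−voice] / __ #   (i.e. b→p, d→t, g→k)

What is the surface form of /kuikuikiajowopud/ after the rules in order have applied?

Rule 1 (intervocalic spirantization): /k/ is a stop between vowels /i/ and /u/, so it spirantizes to the fricative [x]. /k/ is a stop between vowels /i/ and /i/, so it spirantizes to the fricative [x]. /p/ is a stop between vowels /o/ and /u/, so it spirantizes to the fricative [f]. /kuikuikiajowopud/ → kuixuixiajowofud.
Rule 2 (final devoicing): /d/ is a voiced stop in word-final position, so it devoices to [t]. /kuixuixiajowofud/ → kuixuixiajowofut.

kuixuixiajowofut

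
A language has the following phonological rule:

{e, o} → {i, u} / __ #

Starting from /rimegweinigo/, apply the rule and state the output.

/o/ is a mid vowel in word-final position, so it raises to [u].
The other instances of /e/ do not occur in the required environment and remain unchanged.
Surface form: [rimegweinigu].

rimegweinigu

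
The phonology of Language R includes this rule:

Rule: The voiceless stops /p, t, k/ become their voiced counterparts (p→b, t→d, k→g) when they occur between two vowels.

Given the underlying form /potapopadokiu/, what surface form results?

podabobadogiu

Scanning /potapopadokiu/: /p/ at position 1 is not in the conditioning environment; /t/ is a voiceless stop between vowels /o/ and /a/, so it voices to [d]; /p/ is a voiceless stop between vowels /a/ and /o/, so it voices to [b]; /p/ is a voiceless stop between vowels /o/ and /a/, so it voices to [b]; /k/ is a voiceless stop between vowels /o/ and /i/, so it voices to [g].
Result: [podabobadogiu].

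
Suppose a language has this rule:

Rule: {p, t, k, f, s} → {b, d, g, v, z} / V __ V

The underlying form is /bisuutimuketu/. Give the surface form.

/s/ is a voiceless obstruent between vowels /i/ and /u/, so it voices to [z].
/t/ is a voiceless obstruent between vowels /u/ and /i/, so it voices to [d].
/k/ is a voiceless obstruent between vowels /u/ and /e/, so it voices to [g].
/t/ is a voiceless obstruent between vowels /e/ and /u/, so it voices to [d].
Surface form: [bizuudimugedu].

bizuudimugedu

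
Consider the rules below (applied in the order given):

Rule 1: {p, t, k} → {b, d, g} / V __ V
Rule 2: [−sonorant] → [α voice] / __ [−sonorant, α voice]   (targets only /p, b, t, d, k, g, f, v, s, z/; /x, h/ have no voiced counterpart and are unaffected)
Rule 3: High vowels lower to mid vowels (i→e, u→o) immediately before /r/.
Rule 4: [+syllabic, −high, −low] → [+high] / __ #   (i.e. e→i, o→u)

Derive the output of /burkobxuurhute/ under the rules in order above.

Rule 1 (intervocalic voicing): /t/ is a voiceless stop between vowels /u/ and /e/, so it voices to [d]. /burkobxuurhute/ → burkobxuurhude.
Rule 2 (regressive voicing assimilation): /b/ precedes the voiceless obstruent /x/, so it devoices to [p] by assimilation. /burkobxuurhude/ → burkopxuurhude.
Rule 3 (pre-rhotic lowering): /u/ is a high vowel immediately before /r/, so it lowers to [o]. /u/ is a high vowel immediately before /r/, so it lowers to [o]. /burkopxuurhude/ → borkopxuorhude.
Rule 4 (final vowel raising): /e/ is a mid vowel in word-final position, so it raises to [i]. /borkopxuorhude/ → borkopxuorhudi.

borkopxuorhudi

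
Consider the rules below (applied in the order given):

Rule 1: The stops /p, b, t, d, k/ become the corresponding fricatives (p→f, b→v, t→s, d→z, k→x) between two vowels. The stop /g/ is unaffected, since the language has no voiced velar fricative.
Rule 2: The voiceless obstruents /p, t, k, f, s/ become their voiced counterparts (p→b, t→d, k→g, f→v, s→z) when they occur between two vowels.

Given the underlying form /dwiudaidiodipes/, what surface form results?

dwiuzaiziozives

Rule 1 (intervocalic spirantization): /d/ is a stop between vowels /u/ and /a/, so it spirantizes to the fricative [z]. /d/ is a stop between vowels /i/ and /i/, so it spirantizes to the fricative [z]. /d/ is a stop between vowels /o/ and /i/, so it spirantizes to the fricative [z]. /p/ is a stop between vowels /i/ and /e/, so it spirantizes to the fricative [f]. /dwiudaidiodipes/ → dwiuzaiziozifes.
Rule 2 (intervocalic voicing): /f/ is a voiceless obstruent between vowels /i/ and /e/, so it voices to [v]. /dwiuzaiziozifes/ → dwiuzaiziozives.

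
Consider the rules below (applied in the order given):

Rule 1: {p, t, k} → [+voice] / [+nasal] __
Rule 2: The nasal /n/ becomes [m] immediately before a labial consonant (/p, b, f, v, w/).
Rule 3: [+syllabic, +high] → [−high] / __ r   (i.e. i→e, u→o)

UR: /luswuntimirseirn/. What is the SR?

luswundimerseern

Rule 1 (post-nasal voicing): /t/ is a voiceless stop immediately after the nasal /n/, so it voices to [d]. /luswuntimirseirn/ → luswundimirseirn.
Rule 2 (nasal place assimilation): no segment meets the environment; /luswundimirseirn/ is unchanged.
Rule 3 (pre-rhotic lowering): /i/ is a high vowel immediately before /r/, so it lowers to [e]. /i/ is a high vowel immediately before /r/, so it lowers to [e]. /luswundimirseirn/ → luswundimerseern.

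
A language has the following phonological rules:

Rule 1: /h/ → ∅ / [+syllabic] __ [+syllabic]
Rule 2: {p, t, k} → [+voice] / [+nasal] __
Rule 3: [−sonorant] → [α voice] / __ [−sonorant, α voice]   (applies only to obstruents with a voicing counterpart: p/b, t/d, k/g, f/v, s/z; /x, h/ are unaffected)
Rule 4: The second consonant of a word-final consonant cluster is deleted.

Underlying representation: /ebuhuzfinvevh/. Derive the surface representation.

ebuusfinvef

Rule 1 (intervocalic h-deletion): /h/ occurs between vowels /u/ and /u/, so it deletes. /ebuhuzfinvevh/ → ebuuzfinvevh.
Rule 2 (post-nasal voicing): no segment meets the environment; /ebuuzfinvevh/ is unchanged.
Rule 3 (regressive voicing assimilation): /z/ precedes the voiceless obstruent /f/, so it devoices to [s] by assimilation. /v/ precedes the voiceless obstruent /h/, so it devoices to [f] by assimilation. /ebuuzfinvevh/ → ebuusfinvefh.
Rule 4 (final cluster simplification): /h/ is the second consonant of a word-final cluster /fh/, so it deletes. /ebuusfinvefh/ → ebuusfinvef.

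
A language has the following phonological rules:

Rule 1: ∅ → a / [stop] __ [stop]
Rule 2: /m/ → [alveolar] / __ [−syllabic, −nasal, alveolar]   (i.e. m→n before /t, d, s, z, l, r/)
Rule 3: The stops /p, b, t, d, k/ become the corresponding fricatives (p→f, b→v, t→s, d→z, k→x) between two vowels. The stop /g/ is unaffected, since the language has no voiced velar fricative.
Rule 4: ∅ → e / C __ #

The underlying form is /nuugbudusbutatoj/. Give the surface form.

Rule 1 (stop-cluster a-epenthesis): /g/ and /b/ form a stop–stop cluster, so [a] is inserted between them. /nuugbudusbutatoj/ → nuugabudusbutatoj.
Rule 2 (nasal place assimilation): no segment meets the environment; /nuugabudusbutatoj/ is unchanged.
Rule 3 (intervocalic spirantization): /b/ is a stop between vowels /a/ and /u/, so it spirantizes to the fricative [v]. /d/ is a stop between vowels /u/ and /u/, so it spirantizes to the fricative [z]. /t/ is a stop between vowels /u/ and /a/, so it spirantizes to the fricative [s]. /t/ is a stop between vowels /a/ and /o/, so it spirantizes to the fricative [s]. /nuugabudusbutatoj/ → nuugavuzusbusasoj.
Rule 4 (final e-epenthesis): the form ends in the consonant /j/, so [e] is inserted word-finally. /nuugavuzusbusasoj/ → nuugavuzusbusasoje.

nuugavuzusbusasoje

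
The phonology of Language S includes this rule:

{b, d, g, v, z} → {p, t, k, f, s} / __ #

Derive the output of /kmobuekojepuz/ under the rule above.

kmobuekojepus

Scanning /kmobuekojepuz/: /b/ at position 4 is not in the conditioning environment; /z/ is a voiced obstruent in word-final position, so it devoices to [s].
Result: [kmobuekojepus].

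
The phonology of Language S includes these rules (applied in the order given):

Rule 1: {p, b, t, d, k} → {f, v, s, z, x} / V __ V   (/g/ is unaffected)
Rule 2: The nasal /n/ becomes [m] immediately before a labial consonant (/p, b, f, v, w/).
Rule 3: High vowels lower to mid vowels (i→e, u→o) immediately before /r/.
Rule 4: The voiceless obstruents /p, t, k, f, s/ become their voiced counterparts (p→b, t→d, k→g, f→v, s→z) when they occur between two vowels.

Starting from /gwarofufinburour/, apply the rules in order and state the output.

Rule 1 (intervocalic spirantization): no segment meets the environment; /gwarofufinburour/ is unchanged.
Rule 2 (nasal place assimilation): /n/ precedes the labial consonant /b/, so it assimilates in place to [m]. /gwarofufinburour/ → gwarofufimburour.
Rule 3 (pre-rhotic lowering): /u/ is a high vowel immediately before /r/, so it lowers to [o]. /u/ is a high vowel immediately before /r/, so it lowers to [o]. /gwarofufimburour/ → gwarofufimboroor.
Rule 4 (intervocalic voicing): /f/ is a voiceless obstruent between vowels /o/ and /u/, so it voices to [v]. /f/ is a voiceless obstruent between vowels /u/ and /i/, so it voices to [v]. /gwarofufimboroor/ → gwarovuvimboroor.

gwarovuvimboroor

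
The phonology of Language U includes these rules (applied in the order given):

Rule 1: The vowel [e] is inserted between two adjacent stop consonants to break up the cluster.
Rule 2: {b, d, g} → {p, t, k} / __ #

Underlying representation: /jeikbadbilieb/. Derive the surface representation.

Rule 1 (stop-cluster e-epenthesis): /k/ and /b/ form a stop–stop cluster, so [e] is inserted between them. /d/ and /b/ form a stop–stop cluster, so [e] is inserted between them. /jeikbadbilieb/ → jeikebadebilieb.
Rule 2 (final devoicing): /b/ is a voiced stop in word-final position, so it devoices to [p]. /jeikebadebilieb/ → jeikebadebiliep.

jeikebadebiliep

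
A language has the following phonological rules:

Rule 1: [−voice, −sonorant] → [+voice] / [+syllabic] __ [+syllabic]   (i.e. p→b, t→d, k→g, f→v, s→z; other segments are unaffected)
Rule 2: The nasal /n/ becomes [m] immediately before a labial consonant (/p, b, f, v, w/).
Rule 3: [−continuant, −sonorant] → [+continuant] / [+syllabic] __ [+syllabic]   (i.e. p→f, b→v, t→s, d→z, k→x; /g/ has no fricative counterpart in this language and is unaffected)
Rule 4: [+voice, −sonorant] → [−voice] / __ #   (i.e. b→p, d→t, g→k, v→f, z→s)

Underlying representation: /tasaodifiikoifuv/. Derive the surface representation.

tazaoziviigoivuf

Rule 1 (intervocalic voicing): /s/ is a voiceless obstruent between vowels /a/ and /a/, so it voices to [z]. /f/ is a voiceless obstruent between vowels /i/ and /i/, so it voices to [v]. /k/ is a voiceless obstruent between vowels /i/ and /o/, so it voices to [g]. /f/ is a voiceless obstruent between vowels /i/ and /u/, so it voices to [v]. /tasaodifiikoifuv/ → tazaodiviigoivuv.
Rule 2 (nasal place assimilation): no segment meets the environment; /tazaodiviigoivuv/ is unchanged.
Rule 3 (intervocalic spirantization): /d/ is a stop between vowels /o/ and /i/, so it spirantizes to the fricative [z]. /tazaodiviigoivuv/ → tazaoziviigoivuv.
Rule 4 (final devoicing): /v/ is a voiced obstruent in word-final position, so it devoices to [f]. /tazaoziviigoivuv/ → tazaoziviigoivuf.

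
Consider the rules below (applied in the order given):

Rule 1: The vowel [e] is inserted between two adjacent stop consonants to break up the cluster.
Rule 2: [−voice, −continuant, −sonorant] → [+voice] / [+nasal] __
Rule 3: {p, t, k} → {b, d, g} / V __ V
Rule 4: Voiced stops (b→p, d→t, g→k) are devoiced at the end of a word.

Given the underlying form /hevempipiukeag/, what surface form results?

hevembibiugeak

Rule 1 (stop-cluster e-epenthesis): no segment meets the environment; /hevempipiukeag/ is unchanged.
Rule 2 (post-nasal voicing): /p/ is a voiceless stop immediately after the nasal /m/, so it voices to [b]. /hevempipiukeag/ → hevembipiukeag.
Rule 3 (intervocalic voicing): /p/ is a voiceless stop between vowels /i/ and /i/, so it voices to [b]. /k/ is a voiceless stop between vowels /u/ and /e/, so it voices to [g]. /hevembipiukeag/ → hevembibiugeag.
Rule 4 (final devoicing): /g/ is a voiced stop in word-final position, so it devoices to [k]. /hevembibiugeag/ → hevembibiugeak.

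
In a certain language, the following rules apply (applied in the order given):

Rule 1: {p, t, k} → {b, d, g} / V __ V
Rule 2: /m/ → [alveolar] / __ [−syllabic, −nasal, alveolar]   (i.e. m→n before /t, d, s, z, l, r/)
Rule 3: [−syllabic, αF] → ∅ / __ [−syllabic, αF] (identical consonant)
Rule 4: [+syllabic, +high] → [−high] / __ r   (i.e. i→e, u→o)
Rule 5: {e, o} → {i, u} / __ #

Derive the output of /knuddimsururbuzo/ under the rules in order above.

knudinsororbuzu

Rule 1 (intervocalic voicing): no segment meets the environment; /knuddimsururbuzo/ is unchanged.
Rule 2 (nasal place assimilation): /m/ precedes the alveolar consonant /s/, so it assimilates in place to [n]. /knuddimsururbuzo/ → knuddinsururbuzo.
Rule 3 (degemination): /dd/ is a geminate; the first /d/ deletes. /knuddinsururbuzo/ → knudinsururbuzo.
Rule 4 (pre-rhotic lowering): /u/ is a high vowel immediately before /r/, so it lowers to [o]. /u/ is a high vowel immediately before /r/, so it lowers to [o]. /knudinsururbuzo/ → knudinsororbuzo.
Rule 5 (final vowel raising): /o/ is a mid vowel in word-final position, so it raises to [u]. /knudinsororbuzo/ → knudinsororbuzu.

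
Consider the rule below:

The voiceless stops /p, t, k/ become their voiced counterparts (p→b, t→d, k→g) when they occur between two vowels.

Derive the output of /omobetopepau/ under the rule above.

/t/ is a voiceless stop between vowels /e/ and /o/, so it voices to [d].
/p/ is a voiceless stop between vowels /o/ and /e/, so it voices to [b].
/p/ is a voiceless stop between vowels /e/ and /a/, so it voices to [b].
Surface form: [omobedobebau].

omobedobebau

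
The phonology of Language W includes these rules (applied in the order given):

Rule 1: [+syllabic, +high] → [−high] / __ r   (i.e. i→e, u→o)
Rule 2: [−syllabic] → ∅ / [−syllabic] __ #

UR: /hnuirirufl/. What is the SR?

Rule 1 (pre-rhotic lowering): /i/ is a high vowel immediately before /r/, so it lowers to [e]. /i/ is a high vowel immediately before /r/, so it lowers to [e]. /hnuirirufl/ → hnuererufl.
Rule 2 (final cluster simplification): /l/ is the second consonant of a word-final cluster /fl/, so it deletes. /hnuererufl/ → hnuereruf.

hnuereruf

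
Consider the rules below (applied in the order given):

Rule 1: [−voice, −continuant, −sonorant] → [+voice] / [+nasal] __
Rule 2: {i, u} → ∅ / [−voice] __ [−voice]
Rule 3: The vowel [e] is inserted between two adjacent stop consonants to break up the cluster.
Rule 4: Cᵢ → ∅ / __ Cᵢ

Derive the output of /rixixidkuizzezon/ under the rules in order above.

rixidekuizezon

Rule 1 (post-nasal voicing): no segment meets the environment; /rixixidkuizzezon/ is unchanged.
Rule 2 (high vowel syncope): /i/ is a high vowel flanked by voiceless consonants /x/ and /x/, so it deletes. /rixixidkuizzezon/ → rixxidkuizzezon.
Rule 3 (stop-cluster e-epenthesis): /d/ and /k/ form a stop–stop cluster, so [e] is inserted between them. /rixxidkuizzezon/ → rixxidekuizzezon.
Rule 4 (degemination): /xx/ is a geminate; the first /x/ deletes. /zz/ is a geminate; the first /z/ deletes. /rixxidekuizzezon/ → rixidekuizezon.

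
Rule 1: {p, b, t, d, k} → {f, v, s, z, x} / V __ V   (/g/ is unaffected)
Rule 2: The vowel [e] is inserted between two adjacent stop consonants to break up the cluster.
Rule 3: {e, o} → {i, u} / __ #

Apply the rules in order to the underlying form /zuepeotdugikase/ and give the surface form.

zuefeotedugixasi

Rule 1 (intervocalic spirantization): /p/ is a stop between vowels /e/ and /e/, so it spirantizes to the fricative [f]. /k/ is a stop between vowels /i/ and /a/, so it spirantizes to the fricative [x]. /zuepeotdugikase/ → zuefeotdugixase.
Rule 2 (stop-cluster e-epenthesis): /t/ and /d/ form a stop–stop cluster, so [e] is inserted between them. /zuefeotdugixase/ → zuefeotedugixase.
Rule 3 (final vowel raising): /e/ is a mid vowel in word-final position, so it raises to [i]. /zuefeotedugixase/ → zuefeotedugixasi.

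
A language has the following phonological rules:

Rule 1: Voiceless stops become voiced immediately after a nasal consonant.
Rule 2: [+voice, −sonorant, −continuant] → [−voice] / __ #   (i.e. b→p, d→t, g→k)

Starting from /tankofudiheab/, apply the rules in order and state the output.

tangofudiheap

Rule 1 (post-nasal voicing): /k/ is a voiceless stop immediately after the nasal /n/, so it voices to [g]. /tankofudiheab/ → tangofudiheab.
Rule 2 (final devoicing): /b/ is a voiced stop in word-final position, so it devoices to [p]. /tangofudiheab/ → tangofudiheap.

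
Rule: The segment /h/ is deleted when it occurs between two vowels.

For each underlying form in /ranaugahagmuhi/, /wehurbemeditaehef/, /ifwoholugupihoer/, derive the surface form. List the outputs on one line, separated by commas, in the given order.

/ranaugahagmuhi/: /h/ occurs between vowels /a/ and /a/, so it deletes. /h/ occurs between vowels /u/ and /i/, so it deletes. → [ranaugaagmui].
/wehurbemeditaehef/: /h/ occurs between vowels /e/ and /u/, so it deletes. /h/ occurs between vowels /e/ and /e/, so it deletes. → [weurbemeditaeef].
/ifwoholugupihoer/: /h/ occurs between vowels /o/ and /o/, so it deletes. /h/ occurs between vowels /i/ and /o/, so it deletes. → [ifwoolugupioer].

ranaugaagmui, weurbemeditaeef, ifwoolugupioer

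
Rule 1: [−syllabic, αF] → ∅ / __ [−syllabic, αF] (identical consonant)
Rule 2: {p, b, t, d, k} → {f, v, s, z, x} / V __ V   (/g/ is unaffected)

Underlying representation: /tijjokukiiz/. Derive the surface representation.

tijoxuxiiz

Rule 1 (degemination): /jj/ is a geminate; the first /j/ deletes. /tijjokukiiz/ → tijokukiiz.
Rule 2 (intervocalic spirantization): /k/ is a stop between vowels /o/ and /u/, so it spirantizes to the fricative [x]. /k/ is a stop between vowels /u/ and /i/, so it spirantizes to the fricative [x]. /tijokukiiz/ → tijoxuxiiz.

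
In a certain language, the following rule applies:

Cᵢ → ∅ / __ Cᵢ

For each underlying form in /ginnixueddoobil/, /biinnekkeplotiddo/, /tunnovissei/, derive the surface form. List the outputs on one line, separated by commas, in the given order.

/ginnixueddoobil/: /nn/ is a geminate; the first /n/ deletes. /dd/ is a geminate; the first /d/ deletes. → [ginixuedoobil].
/biinnekkeplotiddo/: /nn/ is a geminate; the first /n/ deletes. /kk/ is a geminate; the first /k/ deletes. /dd/ is a geminate; the first /d/ deletes. → [biinekeplotido].
/tunnovissei/: /nn/ is a geminate; the first /n/ deletes. /ss/ is a geminate; the first /s/ deletes. → [tunovisei].

ginixuedoobil, biinekeplotido, tunovisei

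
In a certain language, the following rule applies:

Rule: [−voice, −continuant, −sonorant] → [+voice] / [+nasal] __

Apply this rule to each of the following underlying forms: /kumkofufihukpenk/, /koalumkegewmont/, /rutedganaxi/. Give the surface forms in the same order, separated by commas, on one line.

/kumkofufihukpenk/: /k/ is a voiceless stop immediately after the nasal /m/, so it voices to [g]. /k/ is a voiceless stop immediately after the nasal /n/, so it voices to [g]. → [kumgofufihukpeng].
/koalumkegewmont/: /k/ is a voiceless stop immediately after the nasal /m/, so it voices to [g]. /t/ is a voiceless stop immediately after the nasal /n/, so it voices to [d]. → [koalumgegewmond].
/rutedganaxi/: the rule's environment is not met; surfaces unchanged as [rutedganaxi].

kumgofufihukpeng, koalumgegewmond, rutedganaxi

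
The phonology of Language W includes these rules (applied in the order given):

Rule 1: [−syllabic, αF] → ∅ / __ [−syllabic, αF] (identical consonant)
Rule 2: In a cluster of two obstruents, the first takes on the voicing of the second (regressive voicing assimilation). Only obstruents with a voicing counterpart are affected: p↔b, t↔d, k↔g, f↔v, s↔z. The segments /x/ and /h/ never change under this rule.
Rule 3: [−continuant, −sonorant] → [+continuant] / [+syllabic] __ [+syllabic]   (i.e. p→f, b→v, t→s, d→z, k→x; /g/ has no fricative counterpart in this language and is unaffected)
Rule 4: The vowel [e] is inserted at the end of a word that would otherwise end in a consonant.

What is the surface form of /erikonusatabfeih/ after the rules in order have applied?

erixonusasapfeihe

Rule 1 (degemination): no segment meets the environment; /erikonusatabfeih/ is unchanged.
Rule 2 (regressive voicing assimilation): /b/ precedes the voiceless obstruent /f/, so it devoices to [p] by assimilation. /erikonusatabfeih/ → erikonusatapfeih.
Rule 3 (intervocalic spirantization): /k/ is a stop between vowels /i/ and /o/, so it spirantizes to the fricative [x]. /t/ is a stop between vowels /a/ and /a/, so it spirantizes to the fricative [s]. /erikonusatapfeih/ → erixonusasapfeih.
Rule 4 (final e-epenthesis): the form ends in the consonant /h/, so [e] is inserted word-finally. /erixonusasapfeih/ → erixonusasapfeihe.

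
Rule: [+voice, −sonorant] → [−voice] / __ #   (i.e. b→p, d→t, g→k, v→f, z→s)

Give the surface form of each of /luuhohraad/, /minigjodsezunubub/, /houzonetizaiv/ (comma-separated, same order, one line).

/luuhohraad/: /d/ is a voiced obstruent in word-final position, so it devoices to [t]. → [luuhohraat].
/minigjodsezunubub/: /b/ is a voiced obstruent in word-final position, so it devoices to [p]. → [minigjodsezunubup].
/houzonetizaiv/: /v/ is a voiced obstruent in word-final position, so it devoices to [f]. → [houzonetizaif].

luuhohraat, minigjodsezunubup, houzonetizaif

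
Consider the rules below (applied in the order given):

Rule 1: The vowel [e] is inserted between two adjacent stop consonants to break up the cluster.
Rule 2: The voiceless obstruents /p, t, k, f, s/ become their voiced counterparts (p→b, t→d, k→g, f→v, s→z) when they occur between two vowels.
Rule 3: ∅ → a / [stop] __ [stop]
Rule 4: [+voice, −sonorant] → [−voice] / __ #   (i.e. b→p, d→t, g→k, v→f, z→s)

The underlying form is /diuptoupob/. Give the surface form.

Rule 1 (stop-cluster e-epenthesis): /p/ and /t/ form a stop–stop cluster, so [e] is inserted between them. /diuptoupob/ → diupetoupob.
Rule 2 (intervocalic voicing): /p/ is a voiceless obstruent between vowels /u/ and /e/, so it voices to [b]. /t/ is a voiceless obstruent between vowels /e/ and /o/, so it voices to [d]. /p/ is a voiceless obstruent between vowels /u/ and /o/, so it voices to [b]. /diupetoupob/ → diubedoubob.
Rule 3 (stop-cluster a-epenthesis): no segment meets the environment; /diubedoubob/ is unchanged.
Rule 4 (final devoicing): /b/ is a voiced obstruent in word-final position, so it devoices to [p]. /diubedoubob/ → diubedoubop.

diubedoubop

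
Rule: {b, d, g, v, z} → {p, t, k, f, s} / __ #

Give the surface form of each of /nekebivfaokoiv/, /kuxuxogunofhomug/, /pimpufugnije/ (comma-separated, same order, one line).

nekebivfaokoif, kuxuxogunofhomuk, pimpufugnije

/nekebivfaokoiv/: /v/ is a voiced obstruent in word-final position, so it devoices to [f]. → [nekebivfaokoif].
/kuxuxogunofhomug/: /g/ is a voiced obstruent in word-final position, so it devoices to [k]. → [kuxuxogunofhomuk].
/pimpufugnije/: the rule's environment is not met; surfaces unchanged as [pimpufugnije].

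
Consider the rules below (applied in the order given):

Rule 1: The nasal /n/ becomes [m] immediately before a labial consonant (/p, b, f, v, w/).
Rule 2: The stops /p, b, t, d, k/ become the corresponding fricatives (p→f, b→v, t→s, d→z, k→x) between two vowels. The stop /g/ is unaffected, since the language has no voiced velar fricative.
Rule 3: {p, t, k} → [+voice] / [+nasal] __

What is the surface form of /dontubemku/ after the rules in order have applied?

Rule 1 (nasal place assimilation): no segment meets the environment; /dontubemku/ is unchanged.
Rule 2 (intervocalic spirantization): /b/ is a stop between vowels /u/ and /e/, so it spirantizes to the fricative [v]. /dontubemku/ → dontuvemku.
Rule 3 (post-nasal voicing): /t/ is a voiceless stop immediately after the nasal /n/, so it voices to [d]. /k/ is a voiceless stop immediately after the nasal /m/, so it voices to [g]. /dontuvemku/ → donduvemgu.

donduvemgu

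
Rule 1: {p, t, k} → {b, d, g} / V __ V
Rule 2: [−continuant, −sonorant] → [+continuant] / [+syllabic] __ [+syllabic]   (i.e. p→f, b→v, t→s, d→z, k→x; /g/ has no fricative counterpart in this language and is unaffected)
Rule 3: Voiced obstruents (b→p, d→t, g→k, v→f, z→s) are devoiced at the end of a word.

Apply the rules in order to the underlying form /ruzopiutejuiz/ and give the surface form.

Rule 1 (intervocalic voicing): /p/ is a voiceless stop between vowels /o/ and /i/, so it voices to [b]. /t/ is a voiceless stop between vowels /u/ and /e/, so it voices to [d]. /ruzopiutejuiz/ → ruzobiudejuiz.
Rule 2 (intervocalic spirantization): /b/ is a stop between vowels /o/ and /i/, so it spirantizes to the fricative [v]. /d/ is a stop between vowels /u/ and /e/, so it spirantizes to the fricative [z]. /ruzobiudejuiz/ → ruzoviuzejuiz.
Rule 3 (final devoicing): /z/ is a voiced obstruent in word-final position, so it devoices to [s]. /ruzoviuzejuiz/ → ruzoviuzejuis.

ruzoviuzejuis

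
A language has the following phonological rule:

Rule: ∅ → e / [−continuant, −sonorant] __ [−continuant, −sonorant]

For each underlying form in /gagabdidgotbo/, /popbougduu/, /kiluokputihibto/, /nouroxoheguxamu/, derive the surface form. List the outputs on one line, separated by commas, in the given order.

/gagabdidgotbo/: /b/ and /d/ form a stop–stop cluster, so [e] is inserted between them. /d/ and /g/ form a stop–stop cluster, so [e] is inserted between them. /t/ and /b/ form a stop–stop cluster, so [e] is inserted between them. → [gagabedidegotebo].
/popbougduu/: /p/ and /b/ form a stop–stop cluster, so [e] is inserted between them. /g/ and /d/ form a stop–stop cluster, so [e] is inserted between them. → [popebougeduu].
/kiluokputihibto/: /k/ and /p/ form a stop–stop cluster, so [e] is inserted between them. /b/ and /t/ form a stop–stop cluster, so [e] is inserted between them. → [kiluokeputihibeto].
/nouroxoheguxamu/: the rule's environment is not met; surfaces unchanged as [nouroxoheguxamu].

gagabedidegotebo, popebougeduu, kiluokeputihibeto, nouroxoheguxamu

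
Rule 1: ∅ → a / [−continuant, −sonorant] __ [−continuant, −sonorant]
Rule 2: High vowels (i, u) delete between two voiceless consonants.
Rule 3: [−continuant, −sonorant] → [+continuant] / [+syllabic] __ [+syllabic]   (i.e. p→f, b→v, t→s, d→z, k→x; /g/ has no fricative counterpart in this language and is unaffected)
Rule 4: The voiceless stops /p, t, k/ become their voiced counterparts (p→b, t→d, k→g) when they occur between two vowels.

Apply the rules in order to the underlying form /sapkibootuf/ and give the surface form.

Rule 1 (stop-cluster a-epenthesis): /p/ and /k/ form a stop–stop cluster, so [a] is inserted between them. /sapkibootuf/ → sapakibootuf.
Rule 2 (high vowel syncope): /u/ is a high vowel flanked by voiceless consonants /t/ and /f/, so it deletes. /sapakibootuf/ → sapakibootf.
Rule 3 (intervocalic spirantization): /p/ is a stop between vowels /a/ and /a/, so it spirantizes to the fricative [f]. /k/ is a stop between vowels /a/ and /i/, so it spirantizes to the fricative [x]. /b/ is a stop between vowels /i/ and /o/, so it spirantizes to the fricative [v]. /sapakibootf/ → safaxivootf.
Rule 4 (intervocalic voicing): no segment meets the environment; /safaxivootf/ is unchanged.

safaxivootf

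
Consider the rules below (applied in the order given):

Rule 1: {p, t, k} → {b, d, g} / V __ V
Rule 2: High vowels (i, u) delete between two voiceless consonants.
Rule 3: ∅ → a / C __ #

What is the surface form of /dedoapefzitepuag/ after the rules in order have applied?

dedoabefzidebuaga

Rule 1 (intervocalic voicing): /p/ is a voiceless stop between vowels /a/ and /e/, so it voices to [b]. /t/ is a voiceless stop between vowels /i/ and /e/, so it voices to [d]. /p/ is a voiceless stop between vowels /e/ and /u/, so it voices to [b]. /dedoapefzitepuag/ → dedoabefzidebuag.
Rule 2 (high vowel syncope): no segment meets the environment; /dedoabefzidebuag/ is unchanged.
Rule 3 (final a-epenthesis): the form ends in the consonant /g/, so [a] is inserted word-finally. /dedoabefzidebuag/ → dedoabefzidebuaga.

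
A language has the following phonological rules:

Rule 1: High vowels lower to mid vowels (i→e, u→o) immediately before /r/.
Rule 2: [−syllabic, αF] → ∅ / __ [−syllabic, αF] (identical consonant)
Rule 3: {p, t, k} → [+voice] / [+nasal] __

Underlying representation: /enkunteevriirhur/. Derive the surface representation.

engundeevrierhor

Rule 1 (pre-rhotic lowering): /i/ is a high vowel immediately before /r/, so it lowers to [e]. /u/ is a high vowel immediately before /r/, so it lowers to [o]. /enkunteevriirhur/ → enkunteevrierhor.
Rule 2 (degemination): no segment meets the environment; /enkunteevrierhor/ is unchanged.
Rule 3 (post-nasal voicing): /k/ is a voiceless stop immediately after the nasal /n/, so it voices to [g]. /t/ is a voiceless stop immediately after the nasal /n/, so it voices to [d]. /enkunteevrierhor/ → engundeevrierhor.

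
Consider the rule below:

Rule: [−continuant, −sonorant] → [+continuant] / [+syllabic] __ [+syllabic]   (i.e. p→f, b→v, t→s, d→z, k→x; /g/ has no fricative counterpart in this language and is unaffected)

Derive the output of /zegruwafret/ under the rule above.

No segment of /zegruwafret/ meets the structural description of the rule, so the form surfaces unchanged.

zegruwafret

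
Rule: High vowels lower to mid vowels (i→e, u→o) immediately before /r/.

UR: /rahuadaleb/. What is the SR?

No segment of /rahuadaleb/ meets the structural description of the rule, so the form surfaces unchanged.

rahuadaleb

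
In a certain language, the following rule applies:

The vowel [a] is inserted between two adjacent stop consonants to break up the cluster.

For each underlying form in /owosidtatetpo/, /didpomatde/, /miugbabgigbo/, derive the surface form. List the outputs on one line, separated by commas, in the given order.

owosidatatetapo, didapomatade, miugababagigabo

/owosidtatetpo/: /d/ and /t/ form a stop–stop cluster, so [a] is inserted between them. /t/ and /p/ form a stop–stop cluster, so [a] is inserted between them. → [owosidatatetapo].
/didpomatde/: /d/ and /p/ form a stop–stop cluster, so [a] is inserted between them. /t/ and /d/ form a stop–stop cluster, so [a] is inserted between them. → [didapomatade].
/miugbabgigbo/: /g/ and /b/ form a stop–stop cluster, so [a] is inserted between them. /b/ and /g/ form a stop–stop cluster, so [a] is inserted between them. /g/ and /b/ form a stop–stop cluster, so [a] is inserted between them. → [miugababagigabo].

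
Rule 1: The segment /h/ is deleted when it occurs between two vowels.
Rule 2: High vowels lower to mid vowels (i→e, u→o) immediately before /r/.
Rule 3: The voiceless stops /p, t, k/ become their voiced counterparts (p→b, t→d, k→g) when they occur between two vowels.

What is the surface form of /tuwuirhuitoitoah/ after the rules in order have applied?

tuwuerhuidoidoah

Rule 1 (intervocalic h-deletion): no segment meets the environment; /tuwuirhuitoitoah/ is unchanged.
Rule 2 (pre-rhotic lowering): /i/ is a high vowel immediately before /r/, so it lowers to [e]. /tuwuirhuitoitoah/ → tuwuerhuitoitoah.
Rule 3 (intervocalic voicing): /t/ is a voiceless stop between vowels /i/ and /o/, so it voices to [d]. /t/ is a voiceless stop between vowels /i/ and /o/, so it voices to [d]. /tuwuerhuitoitoah/ → tuwuerhuidoidoah.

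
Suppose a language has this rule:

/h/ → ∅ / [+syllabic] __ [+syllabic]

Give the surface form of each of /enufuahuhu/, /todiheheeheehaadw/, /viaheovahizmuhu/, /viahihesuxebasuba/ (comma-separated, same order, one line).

enufuauu, todieeeeeaadw, viaeovaizmuu, viaiesuxebasuba

/enufuahuhu/: /h/ occurs between vowels /a/ and /u/, so it deletes. /h/ occurs between vowels /u/ and /u/, so it deletes. → [enufuauu].
/todiheheeheehaadw/: /h/ occurs between vowels /i/ and /e/, so it deletes. /h/ occurs between vowels /e/ and /e/, so it deletes. /h/ occurs between vowels /e/ and /e/, so it deletes. /h/ occurs between vowels /e/ and /a/, so it deletes. → [todieeeeeaadw].
/viaheovahizmuhu/: /h/ occurs between vowels /a/ and /e/, so it deletes. /h/ occurs between vowels /a/ and /i/, so it deletes. /h/ occurs between vowels /u/ and /u/, so it deletes. → [viaeovaizmuu].
/viahihesuxebasuba/: /h/ occurs between vowels /a/ and /i/, so it deletes. /h/ occurs between vowels /i/ and /e/, so it deletes. → [viaiesuxebasuba].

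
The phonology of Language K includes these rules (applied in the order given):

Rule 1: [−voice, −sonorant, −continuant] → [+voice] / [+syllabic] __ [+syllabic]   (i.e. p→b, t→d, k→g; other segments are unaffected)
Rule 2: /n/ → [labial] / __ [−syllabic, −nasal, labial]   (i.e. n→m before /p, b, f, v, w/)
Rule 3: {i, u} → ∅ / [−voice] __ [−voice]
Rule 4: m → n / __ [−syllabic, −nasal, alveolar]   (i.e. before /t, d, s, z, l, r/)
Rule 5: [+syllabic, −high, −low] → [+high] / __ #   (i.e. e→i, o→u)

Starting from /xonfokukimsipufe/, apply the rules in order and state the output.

Rule 1 (intervocalic voicing): /k/ is a voiceless stop between vowels /o/ and /u/, so it voices to [g]. /k/ is a voiceless stop between vowels /u/ and /i/, so it voices to [g]. /p/ is a voiceless stop between vowels /i/ and /u/, so it voices to [b]. /xonfokukimsipufe/ → xonfogugimsibufe.
Rule 2 (nasal place assimilation): /n/ precedes the labial consonant /f/, so it assimilates in place to [m]. /xonfogugimsibufe/ → xomfogugimsibufe.
Rule 3 (high vowel syncope): no segment meets the environment; /xomfogugimsibufe/ is unchanged.
Rule 4 (nasal place assimilation): /m/ precedes the alveolar consonant /s/, so it assimilates in place to [n]. /xomfogugimsibufe/ → xomfoguginsibufe.
Rule 5 (final vowel raising): /e/ is a mid vowel in word-final position, so it raises to [i]. /xomfoguginsibufe/ → xomfoguginsibufi.

xomfoguginsibufi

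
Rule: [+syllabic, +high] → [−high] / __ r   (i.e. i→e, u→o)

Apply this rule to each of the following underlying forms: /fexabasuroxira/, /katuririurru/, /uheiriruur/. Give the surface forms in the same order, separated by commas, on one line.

/fexabasuroxira/: /u/ is a high vowel immediately before /r/, so it lowers to [o]. /i/ is a high vowel immediately before /r/, so it lowers to [e]. → [fexabasoroxera].
/katuririurru/: /u/ is a high vowel immediately before /r/, so it lowers to [o]. /i/ is a high vowel immediately before /r/, so it lowers to [e]. /u/ is a high vowel immediately before /r/, so it lowers to [o]. → [katoreriorru].
/uheiriruur/: /i/ is a high vowel immediately before /r/, so it lowers to [e]. /i/ is a high vowel immediately before /r/, so it lowers to [e]. /u/ is a high vowel immediately before /r/, so it lowers to [o]. → [uheereruor].

fexabasoroxera, katoreriorru, uheereruor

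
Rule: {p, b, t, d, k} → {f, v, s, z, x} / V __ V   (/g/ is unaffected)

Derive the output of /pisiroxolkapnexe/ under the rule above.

No segment of /pisiroxolkapnexe/ meets the structural description of the rule, so the form surfaces unchanged.

pisiroxolkapnexe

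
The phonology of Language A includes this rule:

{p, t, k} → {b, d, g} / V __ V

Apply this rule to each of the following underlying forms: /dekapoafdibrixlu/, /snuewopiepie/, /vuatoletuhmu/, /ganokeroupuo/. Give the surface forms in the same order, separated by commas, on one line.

/dekapoafdibrixlu/: /k/ is a voiceless stop between vowels /e/ and /a/, so it voices to [g]. /p/ is a voiceless stop between vowels /a/ and /o/, so it voices to [b]. → [degaboafdibrixlu].
/snuewopiepie/: /p/ is a voiceless stop between vowels /o/ and /i/, so it voices to [b]. /p/ is a voiceless stop between vowels /e/ and /i/, so it voices to [b]. → [snuewobiebie].
/vuatoletuhmu/: /t/ is a voiceless stop between vowels /a/ and /o/, so it voices to [d]. /t/ is a voiceless stop between vowels /e/ and /u/, so it voices to [d]. → [vuadoleduhmu].
/ganokeroupuo/: /k/ is a voiceless stop between vowels /o/ and /e/, so it voices to [g]. /p/ is a voiceless stop between vowels /u/ and /u/, so it voices to [b]. → [ganogeroubuo].

degaboafdibrixlu, snuewobiebie, vuadoleduhmu, ganogeroubuo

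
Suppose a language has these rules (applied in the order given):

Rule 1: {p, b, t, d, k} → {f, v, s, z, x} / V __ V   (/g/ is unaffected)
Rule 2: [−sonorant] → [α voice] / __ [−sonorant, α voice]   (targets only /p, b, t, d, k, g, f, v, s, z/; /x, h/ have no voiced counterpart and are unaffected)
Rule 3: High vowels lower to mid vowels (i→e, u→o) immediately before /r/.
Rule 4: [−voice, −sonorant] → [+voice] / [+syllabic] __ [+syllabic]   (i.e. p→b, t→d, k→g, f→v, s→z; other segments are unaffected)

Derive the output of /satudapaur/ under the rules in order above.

sazuzavaor

Rule 1 (intervocalic spirantization): /t/ is a stop between vowels /a/ and /u/, so it spirantizes to the fricative [s]. /d/ is a stop between vowels /u/ and /a/, so it spirantizes to the fricative [z]. /p/ is a stop between vowels /a/ and /a/, so it spirantizes to the fricative [f]. /satudapaur/ → sasuzafaur.
Rule 2 (regressive voicing assimilation): no segment meets the environment; /sasuzafaur/ is unchanged.
Rule 3 (pre-rhotic lowering): /u/ is a high vowel immediately before /r/, so it lowers to [o]. /sasuzafaur/ → sasuzafaor.
Rule 4 (intervocalic voicing): /s/ is a voiceless obstruent between vowels /a/ and /u/, so it voices to [z]. /f/ is a voiceless obstruent between vowels /a/ and /a/, so it voices to [v]. /sasuzafaor/ → sazuzavaor.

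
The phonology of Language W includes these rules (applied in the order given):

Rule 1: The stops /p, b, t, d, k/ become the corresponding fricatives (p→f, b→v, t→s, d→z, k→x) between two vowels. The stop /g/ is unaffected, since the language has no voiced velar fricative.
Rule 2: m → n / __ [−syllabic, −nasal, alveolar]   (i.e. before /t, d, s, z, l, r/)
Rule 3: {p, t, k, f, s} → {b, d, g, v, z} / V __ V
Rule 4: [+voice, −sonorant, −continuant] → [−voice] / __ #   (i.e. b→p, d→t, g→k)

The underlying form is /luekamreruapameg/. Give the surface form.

luexanreruavamek

Rule 1 (intervocalic spirantization): /k/ is a stop between vowels /e/ and /a/, so it spirantizes to the fricative [x]. /p/ is a stop between vowels /a/ and /a/, so it spirantizes to the fricative [f]. /luekamreruapameg/ → luexamreruafameg.
Rule 2 (nasal place assimilation): /m/ precedes the alveolar consonant /r/, so it assimilates in place to [n]. /luexamreruafameg/ → luexanreruafameg.
Rule 3 (intervocalic voicing): /f/ is a voiceless obstruent between vowels /a/ and /a/, so it voices to [v]. /luexanreruafameg/ → luexanreruavameg.
Rule 4 (final devoicing): /g/ is a voiced stop in word-final position, so it devoices to [k]. /luexanreruavameg/ → luexanreruavamek.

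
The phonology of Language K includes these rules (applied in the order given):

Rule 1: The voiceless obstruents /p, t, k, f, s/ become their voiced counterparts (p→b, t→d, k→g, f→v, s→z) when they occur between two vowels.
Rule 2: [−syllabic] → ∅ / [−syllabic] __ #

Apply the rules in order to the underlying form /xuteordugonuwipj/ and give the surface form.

xudeordugonuwip

Rule 1 (intervocalic voicing): /t/ is a voiceless obstruent between vowels /u/ and /e/, so it voices to [d]. /xuteordugonuwipj/ → xudeordugonuwipj.
Rule 2 (final cluster simplification): /j/ is the second consonant of a word-final cluster /pj/, so it deletes. /xudeordugonuwipj/ → xudeordugonuwip.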